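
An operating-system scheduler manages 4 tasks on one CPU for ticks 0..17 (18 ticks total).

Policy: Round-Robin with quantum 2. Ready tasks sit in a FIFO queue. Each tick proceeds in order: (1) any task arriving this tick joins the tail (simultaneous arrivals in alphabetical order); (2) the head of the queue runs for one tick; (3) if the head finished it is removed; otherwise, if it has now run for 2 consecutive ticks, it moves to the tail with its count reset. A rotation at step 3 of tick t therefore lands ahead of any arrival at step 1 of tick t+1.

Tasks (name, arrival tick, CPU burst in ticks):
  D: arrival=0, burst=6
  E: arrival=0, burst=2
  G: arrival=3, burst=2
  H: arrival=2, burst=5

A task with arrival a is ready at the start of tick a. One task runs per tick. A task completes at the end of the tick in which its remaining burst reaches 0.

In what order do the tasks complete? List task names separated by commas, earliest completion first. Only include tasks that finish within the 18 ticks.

completion order = E, G, D, H

t=0: queue=[D,E] q_used=0 → run D
t=1: queue=[D,E] q_used=1 → run D
t=2: queue=[E,D,H] q_used=0 → run E
t=3: queue=[E,D,H,G] q_used=1 → run E
t=4: queue=[D,H,G] q_used=0 → run D
t=5: queue=[D,H,G] q_used=1 → run D
t=6: queue=[H,G,D] q_used=0 → run H
t=7: queue=[H,G,D] q_used=1 → run H
t=8: queue=[G,D,H] q_used=0 → run G
t=9: queue=[G,D,H] q_used=1 → run G
t=10: queue=[D,H] q_used=0 → run D
t=11: queue=[D,H] q_used=1 → run D
t=12: queue=[H] q_used=0 → run H
t=13: queue=[H] q_used=1 → run H
t=14: queue=[H] q_used=0 → run H
t=15: (idle)
t=16: (idle)
t=17: (idle)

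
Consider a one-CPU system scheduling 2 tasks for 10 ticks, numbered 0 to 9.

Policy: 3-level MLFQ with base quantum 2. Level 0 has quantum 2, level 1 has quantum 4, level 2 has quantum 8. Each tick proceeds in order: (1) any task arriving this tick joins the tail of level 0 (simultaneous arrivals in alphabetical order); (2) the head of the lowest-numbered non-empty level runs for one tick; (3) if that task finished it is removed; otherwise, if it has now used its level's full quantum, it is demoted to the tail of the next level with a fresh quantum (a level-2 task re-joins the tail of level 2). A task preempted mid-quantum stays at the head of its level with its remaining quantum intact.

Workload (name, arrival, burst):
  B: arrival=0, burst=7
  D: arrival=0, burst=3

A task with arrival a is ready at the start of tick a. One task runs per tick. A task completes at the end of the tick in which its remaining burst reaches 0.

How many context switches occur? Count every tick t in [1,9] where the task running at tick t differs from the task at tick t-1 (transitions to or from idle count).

t=0: L0/L1/L2 = BD/-/- → run B
t=1: L0/L1/L2 = BD/-/- → run B
t=2: L0/L1/L2 = D/B/- → run D
t=3: L0/L1/L2 = D/B/- → run D
t=4: L0/L1/L2 = -/BD/- → run B
t=5: L0/L1/L2 = -/BD/- → run B
t=6: L0/L1/L2 = -/BD/- → run B
t=7: L0/L1/L2 = -/BD/- → run B
t=8: L0/L1/L2 = -/D/B → run D
t=9: L0/L1/L2 = -/-/B → run B

context switches = 4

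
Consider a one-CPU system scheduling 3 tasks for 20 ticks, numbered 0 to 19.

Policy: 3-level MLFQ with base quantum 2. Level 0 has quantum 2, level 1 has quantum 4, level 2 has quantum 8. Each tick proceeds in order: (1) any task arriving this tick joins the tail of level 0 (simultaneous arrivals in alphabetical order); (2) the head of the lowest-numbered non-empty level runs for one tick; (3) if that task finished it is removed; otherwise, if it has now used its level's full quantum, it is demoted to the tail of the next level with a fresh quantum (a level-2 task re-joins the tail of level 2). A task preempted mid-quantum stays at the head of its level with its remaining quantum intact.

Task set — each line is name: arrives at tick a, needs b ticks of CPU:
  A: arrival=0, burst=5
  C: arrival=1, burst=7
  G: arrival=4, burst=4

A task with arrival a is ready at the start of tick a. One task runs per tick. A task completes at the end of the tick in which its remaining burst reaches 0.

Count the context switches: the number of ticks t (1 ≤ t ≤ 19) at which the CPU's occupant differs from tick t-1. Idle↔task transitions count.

t=0: L0/L1/L2 = A/-/- → run A
t=1: L0/L1/L2 = AC/-/- → run A
t=2: L0/L1/L2 = C/A/- → run C
t=3: L0/L1/L2 = C/A/- → run C
t=4: L0/L1/L2 = G/AC/- → run G
t=5: L0/L1/L2 = G/AC/- → run G
t=6: L0/L1/L2 = -/ACG/- → run A
t=7: L0/L1/L2 = -/ACG/- → run A
t=8: L0/L1/L2 = -/ACG/- → run A
t=9: L0/L1/L2 = -/CG/- → run C
t=10: L0/L1/L2 = -/CG/- → run C
t=11: L0/L1/L2 = -/CG/- → run C
t=12: L0/L1/L2 = -/CG/- → run C
t=13: L0/L1/L2 = -/G/C → run G
t=14: L0/L1/L2 = -/G/C → run G
t=15: L0/L1/L2 = -/-/C → run C
t=16: (idle)
t=17: (idle)
t=18: (idle)
t=19: (idle)

context switches = 7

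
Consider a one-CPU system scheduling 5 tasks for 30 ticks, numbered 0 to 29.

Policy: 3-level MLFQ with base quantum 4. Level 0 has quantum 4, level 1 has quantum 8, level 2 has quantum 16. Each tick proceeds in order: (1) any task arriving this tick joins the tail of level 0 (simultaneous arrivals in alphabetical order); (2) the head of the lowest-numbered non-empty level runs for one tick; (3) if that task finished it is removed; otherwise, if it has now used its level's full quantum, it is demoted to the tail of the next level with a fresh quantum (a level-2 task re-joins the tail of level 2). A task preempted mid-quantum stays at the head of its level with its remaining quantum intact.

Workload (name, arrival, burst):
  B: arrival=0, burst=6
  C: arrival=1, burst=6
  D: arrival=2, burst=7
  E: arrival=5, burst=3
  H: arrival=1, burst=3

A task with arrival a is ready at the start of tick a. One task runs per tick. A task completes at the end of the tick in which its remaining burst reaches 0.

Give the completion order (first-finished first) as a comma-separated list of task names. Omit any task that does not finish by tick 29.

completion order = H, E, B, C, D

t=0: L0/L1/L2 = B/-/- → run B
t=1: L0/L1/L2 = BCH/-/- → run B
t=2: L0/L1/L2 = BCHD/-/- → run B
t=3: L0/L1/L2 = BCHD/-/- → run B
t=4: L0/L1/L2 = CHD/B/- → run C
t=5: L0/L1/L2 = CHDE/B/- → run C
t=6: L0/L1/L2 = CHDE/B/- → run C
t=7: L0/L1/L2 = CHDE/B/- → run C
t=8: L0/L1/L2 = HDE/BC/- → run H
t=9: L0/L1/L2 = HDE/BC/- → run H
t=10: L0/L1/L2 = HDE/BC/- → run H
t=11: L0/L1/L2 = DE/BC/- → run D
t=12: L0/L1/L2 = DE/BC/- → run D
t=13: L0/L1/L2 = DE/BC/- → run D
t=14: L0/L1/L2 = DE/BC/- → run D
t=15: L0/L1/L2 = E/BCD/- → run E
t=16: L0/L1/L2 = E/BCD/- → run E
t=17: L0/L1/L2 = E/BCD/- → run E
t=18: L0/L1/L2 = -/BCD/- → run B
t=19: L0/L1/L2 = -/BCD/- → run B
t=20: L0/L1/L2 = -/CD/- → run C
t=21: L0/L1/L2 = -/CD/- → run C
t=22: L0/L1/L2 = -/D/- → run D
t=23: L0/L1/L2 = -/D/- → run D
t=24: L0/L1/L2 = -/D/- → run D
t=25: (idle)
t=26: (idle)
t=27: (idle)
t=28: (idle)
t=29: (idle)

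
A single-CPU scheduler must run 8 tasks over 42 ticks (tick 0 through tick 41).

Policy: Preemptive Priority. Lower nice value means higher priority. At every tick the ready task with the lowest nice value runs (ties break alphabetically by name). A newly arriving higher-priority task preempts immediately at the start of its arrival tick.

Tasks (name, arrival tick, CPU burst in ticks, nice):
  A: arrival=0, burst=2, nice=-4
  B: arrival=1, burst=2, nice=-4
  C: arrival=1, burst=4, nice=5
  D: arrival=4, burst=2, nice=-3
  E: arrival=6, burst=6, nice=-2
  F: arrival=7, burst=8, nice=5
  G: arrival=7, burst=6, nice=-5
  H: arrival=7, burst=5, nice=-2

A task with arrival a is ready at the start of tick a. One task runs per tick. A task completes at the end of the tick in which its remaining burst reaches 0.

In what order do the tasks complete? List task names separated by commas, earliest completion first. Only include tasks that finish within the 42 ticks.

completion order = A, B, D, G, E, H, C, F

t=0: ready={A} → run A
t=1: ready={A,B,C} → run A
t=2: ready={B,C} → run B
t=3: ready={B,C} → run B
t=4: ready={C,D} → run D
t=5: ready={C,D} → run D
t=6: ready={C,E} → run E
t=7: ready={C,E,F,G,H} → run G
t=8: ready={C,E,F,G,H} → run G
t=9: ready={C,E,F,G,H} → run G
t=10: ready={C,E,F,G,H} → run G
t=11: ready={C,E,F,G,H} → run G
t=12: ready={C,E,F,G,H} → run G
t=13: ready={C,E,F,H} → run E
t=14: ready={C,E,F,H} → run E
t=15: ready={C,E,F,H} → run E
t=16: ready={C,E,F,H} → run E
t=17: ready={C,E,F,H} → run E
t=18: ready={C,F,H} → run H
t=19: ready={C,F,H} → run H
t=20: ready={C,F,H} → run H
t=21: ready={C,F,H} → run H
t=22: ready={C,F,H} → run H
t=23: ready={C,F} → run C
t=24: ready={C,F} → run C
t=25: ready={C,F} → run C
t=26: ready={C,F} → run C
t=27: ready={F} → run F
t=28: ready={F} → run F
t=29: ready={F} → run F
t=30: ready={F} → run F
t=31: ready={F} → run F
t=32: ready={F} → run F
t=33: ready={F} → run F
t=34: ready={F} → run F
t=35: (idle)
t=36: (idle)
t=37: (idle)
t=38: (idle)
t=39: (idle)
t=40: (idle)
t=41: (idle)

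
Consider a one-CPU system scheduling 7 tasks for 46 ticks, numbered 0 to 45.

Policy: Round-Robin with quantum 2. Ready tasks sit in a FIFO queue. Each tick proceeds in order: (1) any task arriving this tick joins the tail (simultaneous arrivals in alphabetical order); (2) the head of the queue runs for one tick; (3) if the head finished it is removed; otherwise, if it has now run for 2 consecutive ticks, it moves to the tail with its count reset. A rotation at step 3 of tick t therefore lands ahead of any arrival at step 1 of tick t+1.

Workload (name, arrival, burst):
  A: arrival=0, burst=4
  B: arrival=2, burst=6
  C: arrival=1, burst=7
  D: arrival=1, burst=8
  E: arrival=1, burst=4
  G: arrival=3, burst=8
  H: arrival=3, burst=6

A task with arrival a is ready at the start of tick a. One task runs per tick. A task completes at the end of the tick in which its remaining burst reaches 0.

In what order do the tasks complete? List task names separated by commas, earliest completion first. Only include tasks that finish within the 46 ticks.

t=0: queue=[A] q_used=0 → run A
t=1: queue=[A,C,D,E] q_used=1 → run A
t=2: queue=[C,D,E,A,B] q_used=0 → run C
t=3: queue=[C,D,E,A,B,G,H] q_used=1 → run C
t=4: queue=[D,E,A,B,G,H,C] q_used=0 → run D
t=5: queue=[D,E,A,B,G,H,C] q_used=1 → run D
t=6: queue=[E,A,B,G,H,C,D] q_used=0 → run E
t=7: queue=[E,A,B,G,H,C,D] q_used=1 → run E
t=8: queue=[A,B,G,H,C,D,E] q_used=0 → run A
t=9: queue=[A,B,G,H,C,D,E] q_used=1 → run A
t=10: queue=[B,G,H,C,D,E] q_used=0 → run B
t=11: queue=[B,G,H,C,D,E] q_used=1 → run B
t=12: queue=[G,H,C,D,E,B] q_used=0 → run G
t=13: queue=[G,H,C,D,E,B] q_used=1 → run G
t=14: queue=[H,C,D,E,B,G] q_used=0 → run H
t=15: queue=[H,C,D,E,B,G] q_used=1 → run H
t=16: queue=[C,D,E,B,G,H] q_used=0 → run C
t=17: queue=[C,D,E,B,G,H] q_used=1 → run C
t=18: queue=[D,E,B,G,H,C] q_used=0 → run D
t=19: queue=[D,E,B,G,H,C] q_used=1 → run D
t=20: queue=[E,B,G,H,C,D] q_used=0 → run E
t=21: queue=[E,B,G,H,C,D] q_used=1 → run E
t=22: queue=[B,G,H,C,D] q_used=0 → run B
t=23: queue=[B,G,H,C,D] q_used=1 → run B
t=24: queue=[G,H,C,D,B] q_used=0 → run G
t=25: queue=[G,H,C,D,B] q_used=1 → run G
t=26: queue=[H,C,D,B,G] q_used=0 → run H
t=27: queue=[H,C,D,B,G] q_used=1 → run H
t=28: queue=[C,D,B,G,H] q_used=0 → run C
t=29: queue=[C,D,B,G,H] q_used=1 → run C
t=30: queue=[D,B,G,H,C] q_used=0 → run D
t=31: queue=[D,B,G,H,C] q_used=1 → run D
t=32: queue=[B,G,H,C,D] q_used=0 → run B
t=33: queue=[B,G,H,C,D] q_used=1 → run B
t=34: queue=[G,H,C,D] q_used=0 → run G
t=35: queue=[G,H,C,D] q_used=1 → run G
t=36: queue=[H,C,D,G] q_used=0 → run H
t=37: queue=[H,C,D,G] q_used=1 → run H
t=38: queue=[C,D,G] q_used=0 → run C
t=39: queue=[D,G] q_used=0 → run D
t=40: queue=[D,G] q_used=1 → run D
t=41: queue=[G] q_used=0 → run G
t=42: queue=[G] q_used=1 → run G
t=43: (idle)
t=44: (idle)
t=45: (idle)

completion order = A, E, B, H, C, D, G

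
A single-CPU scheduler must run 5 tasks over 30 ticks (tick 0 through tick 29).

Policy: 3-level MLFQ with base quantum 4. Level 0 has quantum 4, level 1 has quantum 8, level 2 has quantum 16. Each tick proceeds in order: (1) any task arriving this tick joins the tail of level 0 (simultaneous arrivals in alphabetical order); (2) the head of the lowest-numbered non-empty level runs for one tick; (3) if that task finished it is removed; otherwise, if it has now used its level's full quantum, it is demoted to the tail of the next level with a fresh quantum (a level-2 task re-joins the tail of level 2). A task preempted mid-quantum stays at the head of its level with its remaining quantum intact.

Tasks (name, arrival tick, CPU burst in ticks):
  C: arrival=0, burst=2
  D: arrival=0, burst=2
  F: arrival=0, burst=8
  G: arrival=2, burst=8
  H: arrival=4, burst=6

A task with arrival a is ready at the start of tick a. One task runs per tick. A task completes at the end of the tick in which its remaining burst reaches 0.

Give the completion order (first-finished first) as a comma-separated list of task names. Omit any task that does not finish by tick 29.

completion order = C, D, F, G, H

t=0: L0/L1/L2 = CDF/-/- → run C
t=1: L0/L1/L2 = CDF/-/- → run C
t=2: L0/L1/L2 = DFG/-/- → run D
t=3: L0/L1/L2 = DFG/-/- → run D
t=4: L0/L1/L2 = FGH/-/- → run F
t=5: L0/L1/L2 = FGH/-/- → run F
t=6: L0/L1/L2 = FGH/-/- → run F
t=7: L0/L1/L2 = FGH/-/- → run F
t=8: L0/L1/L2 = GH/F/- → run G
t=9: L0/L1/L2 = GH/F/- → run G
t=10: L0/L1/L2 = GH/F/- → run G
t=11: L0/L1/L2 = GH/F/- → run G
t=12: L0/L1/L2 = H/FG/- → run H
t=13: L0/L1/L2 = H/FG/- → run H
t=14: L0/L1/L2 = H/FG/- → run H
t=15: L0/L1/L2 = H/FG/- → run H
t=16: L0/L1/L2 = -/FGH/- → run F
t=17: L0/L1/L2 = -/FGH/- → run F
t=18: L0/L1/L2 = -/FGH/- → run F
t=19: L0/L1/L2 = -/FGH/- → run F
t=20: L0/L1/L2 = -/GH/- → run G
t=21: L0/L1/L2 = -/GH/- → run G
t=22: L0/L1/L2 = -/GH/- → run G
t=23: L0/L1/L2 = -/GH/- → run G
t=24: L0/L1/L2 = -/H/- → run H
t=25: L0/L1/L2 = -/H/- → run H
t=26: (idle)
t=27: (idle)
t=28: (idle)
t=29: (idle)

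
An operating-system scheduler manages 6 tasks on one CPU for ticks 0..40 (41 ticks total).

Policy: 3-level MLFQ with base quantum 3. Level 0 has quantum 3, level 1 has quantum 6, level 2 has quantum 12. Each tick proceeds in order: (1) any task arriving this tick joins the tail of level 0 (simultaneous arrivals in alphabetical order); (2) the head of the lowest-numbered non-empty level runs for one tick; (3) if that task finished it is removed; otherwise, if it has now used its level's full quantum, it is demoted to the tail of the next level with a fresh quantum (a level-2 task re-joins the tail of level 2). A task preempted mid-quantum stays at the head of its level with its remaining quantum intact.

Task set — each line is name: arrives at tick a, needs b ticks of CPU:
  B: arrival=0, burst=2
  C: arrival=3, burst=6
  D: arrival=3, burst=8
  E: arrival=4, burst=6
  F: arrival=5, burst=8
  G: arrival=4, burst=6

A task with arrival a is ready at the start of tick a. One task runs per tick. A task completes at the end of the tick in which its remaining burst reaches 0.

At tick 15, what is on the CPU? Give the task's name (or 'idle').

running at tick 15 = F

t=0: L0/L1/L2 = B/-/- → run B
t=1: L0/L1/L2 = B/-/- → run B
t=2: (idle)
t=3: L0/L1/L2 = CD/-/- → run C
t=4: L0/L1/L2 = CDEG/-/- → run C
t=5: L0/L1/L2 = CDEGF/-/- → run C
t=6: L0/L1/L2 = DEGF/C/- → run D
t=7: L0/L1/L2 = DEGF/C/- → run D
t=8: L0/L1/L2 = DEGF/C/- → run D
t=9: L0/L1/L2 = EGF/CD/- → run E
t=10: L0/L1/L2 = EGF/CD/- → run E
t=11: L0/L1/L2 = EGF/CD/- → run E
t=12: L0/L1/L2 = GF/CDE/- → run G
t=13: L0/L1/L2 = GF/CDE/- → run G
t=14: L0/L1/L2 = GF/CDE/- → run G
t=15: L0/L1/L2 = F/CDEG/- → run F
t=16: L0/L1/L2 = F/CDEG/- → run F
t=17: L0/L1/L2 = F/CDEG/- → run F
t=18: L0/L1/L2 = -/CDEGF/- → run C
t=19: L0/L1/L2 = -/CDEGF/- → run C
t=20: L0/L1/L2 = -/CDEGF/- → run C
t=21: L0/L1/L2 = -/DEGF/- → run D
t=22: L0/L1/L2 = -/DEGF/- → run D
t=23: L0/L1/L2 = -/DEGF/- → run D
t=24: L0/L1/L2 = -/DEGF/- → run D
t=25: L0/L1/L2 = -/DEGF/- → run D
t=26: L0/L1/L2 = -/EGF/- → run E
t=27: L0/L1/L2 = -/EGF/- → run E
t=28: L0/L1/L2 = -/EGF/- → run E
t=29: L0/L1/L2 = -/GF/- → run G
t=30: L0/L1/L2 = -/GF/- → run G
t=31: L0/L1/L2 = -/GF/- → run G
t=32: L0/L1/L2 = -/F/- → run F
t=33: L0/L1/L2 = -/F/- → run F
t=34: L0/L1/L2 = -/F/- → run F
t=35: L0/L1/L2 = -/F/- → run F
t=36: L0/L1/L2 = -/F/- → run F
t=37: (idle)
t=38: (idle)
t=39: (idle)
t=40: (idle)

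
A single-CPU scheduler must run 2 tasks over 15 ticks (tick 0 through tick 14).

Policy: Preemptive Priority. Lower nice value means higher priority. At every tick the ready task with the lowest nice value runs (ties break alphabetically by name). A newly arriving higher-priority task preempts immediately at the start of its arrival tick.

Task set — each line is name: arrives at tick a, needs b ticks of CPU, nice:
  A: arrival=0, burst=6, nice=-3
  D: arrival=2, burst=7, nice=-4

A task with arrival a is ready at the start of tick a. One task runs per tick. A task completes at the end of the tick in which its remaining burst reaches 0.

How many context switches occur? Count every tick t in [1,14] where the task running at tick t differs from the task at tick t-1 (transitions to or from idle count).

context switches = 3

t=0: ready={A} → run A
t=1: ready={A} → run A
t=2: ready={A,D} → run D
t=3: ready={A,D} → run D
t=4: ready={A,D} → run D
t=5: ready={A,D} → run D
t=6: ready={A,D} → run D
t=7: ready={A,D} → run D
t=8: ready={A,D} → run D
t=9: ready={A} → run A
t=10: ready={A} → run A
t=11: ready={A} → run A
t=12: ready={A} → run A
t=13: (idle)
t=14: (idle)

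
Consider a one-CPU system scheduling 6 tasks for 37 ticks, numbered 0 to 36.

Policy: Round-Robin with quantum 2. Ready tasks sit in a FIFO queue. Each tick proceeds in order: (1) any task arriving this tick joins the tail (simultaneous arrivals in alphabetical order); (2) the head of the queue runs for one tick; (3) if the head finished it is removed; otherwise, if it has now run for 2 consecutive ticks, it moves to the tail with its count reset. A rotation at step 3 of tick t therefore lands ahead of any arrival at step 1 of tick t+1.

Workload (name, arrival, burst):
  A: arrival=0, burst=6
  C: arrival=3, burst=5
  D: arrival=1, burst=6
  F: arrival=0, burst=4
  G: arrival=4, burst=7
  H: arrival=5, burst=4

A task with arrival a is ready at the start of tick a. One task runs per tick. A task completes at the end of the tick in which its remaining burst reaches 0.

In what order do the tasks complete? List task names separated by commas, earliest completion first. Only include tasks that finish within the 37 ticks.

completion order = F, A, H, D, C, G

t=0: queue=[A,F] q_used=0 → run A
t=1: queue=[A,F,D] q_used=1 → run A
t=2: queue=[F,D,A] q_used=0 → run F
t=3: queue=[F,D,A,C] q_used=1 → run F
t=4: queue=[D,A,C,F,G] q_used=0 → run D
t=5: queue=[D,A,C,F,G,H] q_used=1 → run D
t=6: queue=[A,C,F,G,H,D] q_used=0 → run A
t=7: queue=[A,C,F,G,H,D] q_used=1 → run A
t=8: queue=[C,F,G,H,D,A] q_used=0 → run C
t=9: queue=[C,F,G,H,D,A] q_used=1 → run C
t=10: queue=[F,G,H,D,A,C] q_used=0 → run F
t=11: queue=[F,G,H,D,A,C] q_used=1 → run F
t=12: queue=[G,H,D,A,C] q_used=0 → run G
t=13: queue=[G,H,D,A,C] q_used=1 → run G
t=14: queue=[H,D,A,C,G] q_used=0 → run H
t=15: queue=[H,D,A,C,G] q_used=1 → run H
t=16: queue=[D,A,C,G,H] q_used=0 → run D
t=17: queue=[D,A,C,G,H] q_used=1 → run D
t=18: queue=[A,C,G,H,D] q_used=0 → run A
t=19: queue=[A,C,G,H,D] q_used=1 → run A
t=20: queue=[C,G,H,D] q_used=0 → run C
t=21: queue=[C,G,H,D] q_used=1 → run C
t=22: queue=[G,H,D,C] q_used=0 → run G
t=23: queue=[G,H,D,C] q_used=1 → run G
t=24: queue=[H,D,C,G] q_used=0 → run H
t=25: queue=[H,D,C,G] q_used=1 → run H
t=26: queue=[D,C,G] q_used=0 → run D
t=27: queue=[D,C,G] q_used=1 → run D
t=28: queue=[C,G] q_used=0 → run C
t=29: queue=[G] q_used=0 → run G
t=30: queue=[G] q_used=1 → run G
t=31: queue=[G] q_used=0 → run G
t=32: (idle)
t=33: (idle)
t=34: (idle)
t=35: (idle)
t=36: (idle)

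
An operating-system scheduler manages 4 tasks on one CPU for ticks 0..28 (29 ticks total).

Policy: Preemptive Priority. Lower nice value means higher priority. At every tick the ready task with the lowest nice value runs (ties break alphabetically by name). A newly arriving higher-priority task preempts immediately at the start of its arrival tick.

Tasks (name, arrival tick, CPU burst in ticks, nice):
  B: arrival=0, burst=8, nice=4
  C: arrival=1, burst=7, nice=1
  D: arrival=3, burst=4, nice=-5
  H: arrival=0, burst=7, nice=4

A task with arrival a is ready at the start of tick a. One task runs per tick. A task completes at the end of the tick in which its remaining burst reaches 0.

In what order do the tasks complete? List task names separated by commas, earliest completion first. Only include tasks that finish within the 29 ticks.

t=0: ready={B,H} → run B
t=1: ready={B,C,H} → run C
t=2: ready={B,C,H} → run C
t=3: ready={B,C,D,H} → run D
t=4: ready={B,C,D,H} → run D
t=5: ready={B,C,D,H} → run D
t=6: ready={B,C,D,H} → run D
t=7: ready={B,C,H} → run C
t=8: ready={B,C,H} → run C
t=9: ready={B,C,H} → run C
t=10: ready={B,C,H} → run C
t=11: ready={B,C,H} → run C
t=12: ready={B,H} → run B
t=13: ready={B,H} → run B
t=14: ready={B,H} → run B
t=15: ready={B,H} → run B
t=16: ready={B,H} → run B
t=17: ready={B,H} → run B
t=18: ready={B,H} → run B
t=19: ready={H} → run H
t=20: ready={H} → run H
t=21: ready={H} → run H
t=22: ready={H} → run H
t=23: ready={H} → run H
t=24: ready={H} → run H
t=25: ready={H} → run H
t=26: (idle)
t=27: (idle)
t=28: (idle)

completion order = D, C, B, H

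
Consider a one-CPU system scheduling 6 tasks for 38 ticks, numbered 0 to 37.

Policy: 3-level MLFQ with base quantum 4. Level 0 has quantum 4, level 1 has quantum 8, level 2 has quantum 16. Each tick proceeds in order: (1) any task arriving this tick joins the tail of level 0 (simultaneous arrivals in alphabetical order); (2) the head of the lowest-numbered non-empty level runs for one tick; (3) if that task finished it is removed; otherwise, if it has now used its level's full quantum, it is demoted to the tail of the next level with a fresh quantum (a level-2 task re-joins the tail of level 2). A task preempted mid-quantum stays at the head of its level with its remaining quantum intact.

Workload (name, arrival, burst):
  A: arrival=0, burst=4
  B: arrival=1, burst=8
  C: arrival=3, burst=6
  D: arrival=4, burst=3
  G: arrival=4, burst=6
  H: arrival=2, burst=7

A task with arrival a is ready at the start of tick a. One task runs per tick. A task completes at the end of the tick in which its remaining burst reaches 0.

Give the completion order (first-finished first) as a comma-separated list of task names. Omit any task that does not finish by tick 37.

completion order = A, D, B, H, C, G

t=0: L0/L1/L2 = A/-/- → run A
t=1: L0/L1/L2 = AB/-/- → run A
t=2: L0/L1/L2 = ABH/-/- → run A
t=3: L0/L1/L2 = ABHC/-/- → run A
t=4: L0/L1/L2 = BHCDG/-/- → run B
t=5: L0/L1/L2 = BHCDG/-/- → run B
t=6: L0/L1/L2 = BHCDG/-/- → run B
t=7: L0/L1/L2 = BHCDG/-/- → run B
t=8: L0/L1/L2 = HCDG/B/- → run H
t=9: L0/L1/L2 = HCDG/B/- → run H
t=10: L0/L1/L2 = HCDG/B/- → run H
t=11: L0/L1/L2 = HCDG/B/- → run H
t=12: L0/L1/L2 = CDG/BH/- → run C
t=13: L0/L1/L2 = CDG/BH/- → run C
t=14: L0/L1/L2 = CDG/BH/- → run C
t=15: L0/L1/L2 = CDG/BH/- → run C
t=16: L0/L1/L2 = DG/BHC/- → run D
t=17: L0/L1/L2 = DG/BHC/- → run D
t=18: L0/L1/L2 = DG/BHC/- → run D
t=19: L0/L1/L2 = G/BHC/- → run G
t=20: L0/L1/L2 = G/BHC/- → run G
t=21: L0/L1/L2 = G/BHC/- → run G
t=22: L0/L1/L2 = G/BHC/- → run G
t=23: L0/L1/L2 = -/BHCG/- → run B
t=24: L0/L1/L2 = -/BHCG/- → run B
t=25: L0/L1/L2 = -/BHCG/- → run B
t=26: L0/L1/L2 = -/BHCG/- → run B
t=27: L0/L1/L2 = -/HCG/- → run H
t=28: L0/L1/L2 = -/HCG/- → run H
t=29: L0/L1/L2 = -/HCG/- → run H
t=30: L0/L1/L2 = -/CG/- → run C
t=31: L0/L1/L2 = -/CG/- → run C
t=32: L0/L1/L2 = -/G/- → run G
t=33: L0/L1/L2 = -/G/- → run G
t=34: (idle)
t=35: (idle)
t=36: (idle)
t=37: (idle)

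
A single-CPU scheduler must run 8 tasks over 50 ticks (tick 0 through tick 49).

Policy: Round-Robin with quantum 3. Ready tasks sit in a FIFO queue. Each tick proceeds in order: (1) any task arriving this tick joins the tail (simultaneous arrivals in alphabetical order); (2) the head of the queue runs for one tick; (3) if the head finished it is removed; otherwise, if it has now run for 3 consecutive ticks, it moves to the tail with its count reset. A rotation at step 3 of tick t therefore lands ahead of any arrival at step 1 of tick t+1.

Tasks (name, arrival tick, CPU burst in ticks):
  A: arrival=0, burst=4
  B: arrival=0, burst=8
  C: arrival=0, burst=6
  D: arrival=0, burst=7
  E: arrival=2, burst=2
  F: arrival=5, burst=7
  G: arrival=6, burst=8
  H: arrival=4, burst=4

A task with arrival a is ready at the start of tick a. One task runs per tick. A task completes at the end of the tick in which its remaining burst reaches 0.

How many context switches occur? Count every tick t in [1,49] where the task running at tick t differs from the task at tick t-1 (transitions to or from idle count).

context switches = 19

t=0: queue=[A,B,C,D] q_used=0 → run A
t=1: queue=[A,B,C,D] q_used=1 → run A
t=2: queue=[A,B,C,D,E] q_used=2 → run A
t=3: queue=[B,C,D,E,A] q_used=0 → run B
t=4: queue=[B,C,D,E,A,H] q_used=1 → run B
t=5: queue=[B,C,D,E,A,H,F] q_used=2 → run B
t=6: queue=[C,D,E,A,H,F,B,G] q_used=0 → run C
t=7: queue=[C,D,E,A,H,F,B,G] q_used=1 → run C
t=8: queue=[C,D,E,A,H,F,B,G] q_used=2 → run C
t=9: queue=[D,E,A,H,F,B,G,C] q_used=0 → run D
t=10: queue=[D,E,A,H,F,B,G,C] q_used=1 → run D
t=11: queue=[D,E,A,H,F,B,G,C] q_used=2 → run D
t=12: queue=[E,A,H,F,B,G,C,D] q_used=0 → run E
t=13: queue=[E,A,H,F,B,G,C,D] q_used=1 → run E
t=14: queue=[A,H,F,B,G,C,D] q_used=0 → run A
t=15: queue=[H,F,B,G,C,D] q_used=0 → run H
t=16: queue=[H,F,B,G,C,D] q_used=1 → run H
t=17: queue=[H,F,B,G,C,D] q_used=2 → run H
t=18: queue=[F,B,G,C,D,H] q_used=0 → run F
t=19: queue=[F,B,G,C,D,H] q_used=1 → run F
t=20: queue=[F,B,G,C,D,H] q_used=2 → run F
t=21: queue=[B,G,C,D,H,F] q_used=0 → run B
t=22: queue=[B,G,C,D,H,F] q_used=1 → run B
t=23: queue=[B,G,C,D,H,F] q_used=2 → run B
t=24: queue=[G,C,D,H,F,B] q_used=0 → run G
t=25: queue=[G,C,D,H,F,B] q_used=1 → run G
t=26: queue=[G,C,D,H,F,B] q_used=2 → run G
t=27: queue=[C,D,H,F,B,G] q_used=0 → run C
t=28: queue=[C,D,H,F,B,G] q_used=1 → run C
t=29: queue=[C,D,H,F,B,G] q_used=2 → run C
t=30: queue=[D,H,F,B,G] q_used=0 → run D
t=31: queue=[D,H,F,B,G] q_used=1 → run D
t=32: queue=[D,H,F,B,G] q_used=2 → run D
t=33: queue=[H,F,B,G,D] q_used=0 → run H
t=34: queue=[F,B,G,D] q_used=0 → run F
t=35: queue=[F,B,G,D] q_used=1 → run F
t=36: queue=[F,B,G,D] q_used=2 → run F
t=37: queue=[B,G,D,F] q_used=0 → run B
t=38: queue=[B,G,D,F] q_used=1 → run B
t=39: queue=[G,D,F] q_used=0 → run G
t=40: queue=[G,D,F] q_used=1 → run G
t=41: queue=[G,D,F] q_used=2 → run G
t=42: queue=[D,F,G] q_used=0 → run D
t=43: queue=[F,G] q_used=0 → run F
t=44: queue=[G] q_used=0 → run G
t=45: queue=[G] q_used=1 → run G
t=46: (idle)
t=47: (idle)
t=48: (idle)
t=49: (idle)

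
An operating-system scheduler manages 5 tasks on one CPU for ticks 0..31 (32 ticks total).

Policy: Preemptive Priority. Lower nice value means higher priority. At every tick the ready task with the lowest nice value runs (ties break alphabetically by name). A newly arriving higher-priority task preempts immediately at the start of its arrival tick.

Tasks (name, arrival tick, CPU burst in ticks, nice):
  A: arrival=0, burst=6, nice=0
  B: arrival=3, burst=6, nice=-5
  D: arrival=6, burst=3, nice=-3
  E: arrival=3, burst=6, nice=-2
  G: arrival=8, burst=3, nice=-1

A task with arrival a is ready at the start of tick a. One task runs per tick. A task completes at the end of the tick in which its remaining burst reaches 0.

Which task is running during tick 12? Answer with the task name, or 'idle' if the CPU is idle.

running at tick 12 = E

t=0: ready={A} → run A
t=1: ready={A} → run A
t=2: ready={A} → run A
t=3: ready={A,B,E} → run B
t=4: ready={A,B,E} → run B
t=5: ready={A,B,E} → run B
t=6: ready={A,B,D,E} → run B
t=7: ready={A,B,D,E} → run B
t=8: ready={A,B,D,E,G} → run B
t=9: ready={A,D,E,G} → run D
t=10: ready={A,D,E,G} → run D
t=11: ready={A,D,E,G} → run D
t=12: ready={A,E,G} → run E
t=13: ready={A,E,G} → run E
t=14: ready={A,E,G} → run E
t=15: ready={A,E,G} → run E
t=16: ready={A,E,G} → run E
t=17: ready={A,E,G} → run E
t=18: ready={A,G} → run G
t=19: ready={A,G} → run G
t=20: ready={A,G} → run G
t=21: ready={A} → run A
t=22: ready={A} → run A
t=23: ready={A} → run A
t=24: (idle)
t=25: (idle)
t=26: (idle)
t=27: (idle)
t=28: (idle)
t=29: (idle)
t=30: (idle)
t=31: (idle)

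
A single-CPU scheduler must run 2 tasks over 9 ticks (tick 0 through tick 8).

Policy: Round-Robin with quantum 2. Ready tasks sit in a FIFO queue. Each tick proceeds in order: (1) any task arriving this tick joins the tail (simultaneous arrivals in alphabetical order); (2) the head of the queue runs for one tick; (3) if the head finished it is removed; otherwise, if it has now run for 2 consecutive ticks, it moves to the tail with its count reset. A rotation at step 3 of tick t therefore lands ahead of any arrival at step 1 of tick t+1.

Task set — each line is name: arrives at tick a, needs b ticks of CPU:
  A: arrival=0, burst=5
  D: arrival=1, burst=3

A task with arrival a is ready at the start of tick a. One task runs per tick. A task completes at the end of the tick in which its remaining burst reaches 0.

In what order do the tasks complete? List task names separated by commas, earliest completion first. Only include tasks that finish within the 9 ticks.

t=0: queue=[A] q_used=0 → run A
t=1: queue=[A,D] q_used=1 → run A
t=2: queue=[D,A] q_used=0 → run D
t=3: queue=[D,A] q_used=1 → run D
t=4: queue=[A,D] q_used=0 → run A
t=5: queue=[A,D] q_used=1 → run A
t=6: queue=[D,A] q_used=0 → run D
t=7: queue=[A] q_used=0 → run A
t=8: (idle)

completion order = D, A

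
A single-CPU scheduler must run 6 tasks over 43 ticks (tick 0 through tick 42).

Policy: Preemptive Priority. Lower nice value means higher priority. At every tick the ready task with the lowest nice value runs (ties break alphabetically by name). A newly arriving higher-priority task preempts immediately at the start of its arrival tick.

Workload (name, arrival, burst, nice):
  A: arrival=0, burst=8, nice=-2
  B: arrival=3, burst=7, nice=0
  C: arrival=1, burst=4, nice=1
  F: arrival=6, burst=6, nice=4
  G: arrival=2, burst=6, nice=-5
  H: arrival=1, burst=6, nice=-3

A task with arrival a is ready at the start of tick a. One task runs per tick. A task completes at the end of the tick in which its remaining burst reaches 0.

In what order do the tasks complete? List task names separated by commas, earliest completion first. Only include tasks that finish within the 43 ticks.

completion order = G, H, A, B, C, F

t=0: ready={A} → run A
t=1: ready={A,C,H} → run H
t=2: ready={A,C,G,H} → run G
t=3: ready={A,B,C,G,H} → run G
t=4: ready={A,B,C,G,H} → run G
t=5: ready={A,B,C,G,H} → run G
t=6: ready={A,B,C,F,G,H} → run G
t=7: ready={A,B,C,F,G,H} → run G
t=8: ready={A,B,C,F,H} → run H
t=9: ready={A,B,C,F,H} → run H
t=10: ready={A,B,C,F,H} → run H
t=11: ready={A,B,C,F,H} → run H
t=12: ready={A,B,C,F,H} → run H
t=13: ready={A,B,C,F} → run A
t=14: ready={A,B,C,F} → run A
t=15: ready={A,B,C,F} → run A
t=16: ready={A,B,C,F} → run A
t=17: ready={A,B,C,F} → run A
t=18: ready={A,B,C,F} → run A
t=19: ready={A,B,C,F} → run A
t=20: ready={B,C,F} → run B
t=21: ready={B,C,F} → run B
t=22: ready={B,C,F} → run B
t=23: ready={B,C,F} → run B
t=24: ready={B,C,F} → run B
t=25: ready={B,C,F} → run B
t=26: ready={B,C,F} → run B
t=27: ready={C,F} → run C
t=28: ready={C,F} → run C
t=29: ready={C,F} → run C
t=30: ready={C,F} → run C
t=31: ready={F} → run F
t=32: ready={F} → run F
t=33: ready={F} → run F
t=34: ready={F} → run F
t=35: ready={F} → run F
t=36: ready={F} → run F
t=37: (idle)
t=38: (idle)
t=39: (idle)
t=40: (idle)
t=41: (idle)
t=42: (idle)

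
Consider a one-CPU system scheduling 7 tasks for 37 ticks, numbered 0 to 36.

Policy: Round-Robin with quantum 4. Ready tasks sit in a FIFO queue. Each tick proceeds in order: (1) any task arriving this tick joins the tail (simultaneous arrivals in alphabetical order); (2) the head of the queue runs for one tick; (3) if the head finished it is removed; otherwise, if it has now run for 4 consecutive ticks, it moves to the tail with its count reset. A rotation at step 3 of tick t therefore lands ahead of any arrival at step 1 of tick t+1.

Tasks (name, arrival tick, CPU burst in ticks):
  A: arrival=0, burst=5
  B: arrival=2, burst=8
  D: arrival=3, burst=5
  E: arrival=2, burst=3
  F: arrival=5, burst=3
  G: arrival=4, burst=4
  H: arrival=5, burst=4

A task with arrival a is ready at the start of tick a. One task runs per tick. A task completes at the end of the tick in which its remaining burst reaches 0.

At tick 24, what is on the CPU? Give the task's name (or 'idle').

running at tick 24 = H

t=0: queue=[A] q_used=0 → run A
t=1: queue=[A] q_used=1 → run A
t=2: queue=[A,B,E] q_used=2 → run A
t=3: queue=[A,B,E,D] q_used=3 → run A
t=4: queue=[B,E,D,A,G] q_used=0 → run B
t=5: queue=[B,E,D,A,G,F,H] q_used=1 → run B
t=6: queue=[B,E,D,A,G,F,H] q_used=2 → run B
t=7: queue=[B,E,D,A,G,F,H] q_used=3 → run B
t=8: queue=[E,D,A,G,F,H,B] q_used=0 → run E
t=9: queue=[E,D,A,G,F,H,B] q_used=1 → run E
t=10: queue=[E,D,A,G,F,H,B] q_used=2 → run E
t=11: queue=[D,A,G,F,H,B] q_used=0 → run D
t=12: queue=[D,A,G,F,H,B] q_used=1 → run D
t=13: queue=[D,A,G,F,H,B] q_used=2 → run D
t=14: queue=[D,A,G,F,H,B] q_used=3 → run D
t=15: queue=[A,G,F,H,B,D] q_used=0 → run A
t=16: queue=[G,F,H,B,D] q_used=0 → run G
t=17: queue=[G,F,H,B,D] q_used=1 → run G
t=18: queue=[G,F,H,B,D] q_used=2 → run G
t=19: queue=[G,F,H,B,D] q_used=3 → run G
t=20: queue=[F,H,B,D] q_used=0 → run F
t=21: queue=[F,H,B,D] q_used=1 → run F
t=22: queue=[F,H,B,D] q_used=2 → run F
t=23: queue=[H,B,D] q_used=0 → run H
t=24: queue=[H,B,D] q_used=1 → run H
t=25: queue=[H,B,D] q_used=2 → run H
t=26: queue=[H,B,D] q_used=3 → run H
t=27: queue=[B,D] q_used=0 → run B
t=28: queue=[B,D] q_used=1 → run B
t=29: queue=[B,D] q_used=2 → run B
t=30: queue=[B,D] q_used=3 → run B
t=31: queue=[D] q_used=0 → run D
t=32: (idle)
t=33: (idle)
t=34: (idle)
t=35: (idle)
t=36: (idle)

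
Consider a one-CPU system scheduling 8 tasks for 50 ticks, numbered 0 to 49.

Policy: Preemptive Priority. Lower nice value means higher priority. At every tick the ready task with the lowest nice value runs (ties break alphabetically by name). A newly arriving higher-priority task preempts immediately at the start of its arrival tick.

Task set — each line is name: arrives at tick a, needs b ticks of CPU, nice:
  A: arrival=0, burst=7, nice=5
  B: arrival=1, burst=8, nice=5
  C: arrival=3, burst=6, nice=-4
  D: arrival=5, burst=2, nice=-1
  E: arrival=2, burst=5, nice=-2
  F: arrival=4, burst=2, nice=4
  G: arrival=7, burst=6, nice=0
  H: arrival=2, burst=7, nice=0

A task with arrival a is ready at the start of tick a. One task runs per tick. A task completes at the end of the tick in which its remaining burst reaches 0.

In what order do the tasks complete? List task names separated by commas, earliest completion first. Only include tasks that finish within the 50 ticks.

t=0: ready={A} → run A
t=1: ready={A,B} → run A
t=2: ready={A,B,E,H} → run E
t=3: ready={A,B,C,E,H} → run C
t=4: ready={A,B,C,E,F,H} → run C
t=5: ready={A,B,C,D,E,F,H} → run C
t=6: ready={A,B,C,D,E,F,H} → run C
t=7: ready={A,B,C,D,E,F,G,H} → run C
t=8: ready={A,B,C,D,E,F,G,H} → run C
t=9: ready={A,B,D,E,F,G,H} → run E
t=10: ready={A,B,D,E,F,G,H} → run E
t=11: ready={A,B,D,E,F,G,H} → run E
t=12: ready={A,B,D,E,F,G,H} → run E
t=13: ready={A,B,D,F,G,H} → run D
t=14: ready={A,B,D,F,G,H} → run D
t=15: ready={A,B,F,G,H} → run G
t=16: ready={A,B,F,G,H} → run G
t=17: ready={A,B,F,G,H} → run G
t=18: ready={A,B,F,G,H} → run G
t=19: ready={A,B,F,G,H} → run G
t=20: ready={A,B,F,G,H} → run G
t=21: ready={A,B,F,H} → run H
t=22: ready={A,B,F,H} → run H
t=23: ready={A,B,F,H} → run H
t=24: ready={A,B,F,H} → run H
t=25: ready={A,B,F,H} → run H
t=26: ready={A,B,F,H} → run H
t=27: ready={A,B,F,H} → run H
t=28: ready={A,B,F} → run F
t=29: ready={A,B,F} → run F
t=30: ready={A,B} → run A
t=31: ready={A,B} → run A
t=32: ready={A,B} → run A
t=33: ready={A,B} → run A
t=34: ready={A,B} → run A
t=35: ready={B} → run B
t=36: ready={B} → run B
t=37: ready={B} → run B
t=38: ready={B} → run B
t=39: ready={B} → run B
t=40: ready={B} → run B
t=41: ready={B} → run B
t=42: ready={B} → run B
t=43: (idle)
t=44: (idle)
t=45: (idle)
t=46: (idle)
t=47: (idle)
t=48: (idle)
t=49: (idle)

completion order = C, E, D, G, H, F, A, B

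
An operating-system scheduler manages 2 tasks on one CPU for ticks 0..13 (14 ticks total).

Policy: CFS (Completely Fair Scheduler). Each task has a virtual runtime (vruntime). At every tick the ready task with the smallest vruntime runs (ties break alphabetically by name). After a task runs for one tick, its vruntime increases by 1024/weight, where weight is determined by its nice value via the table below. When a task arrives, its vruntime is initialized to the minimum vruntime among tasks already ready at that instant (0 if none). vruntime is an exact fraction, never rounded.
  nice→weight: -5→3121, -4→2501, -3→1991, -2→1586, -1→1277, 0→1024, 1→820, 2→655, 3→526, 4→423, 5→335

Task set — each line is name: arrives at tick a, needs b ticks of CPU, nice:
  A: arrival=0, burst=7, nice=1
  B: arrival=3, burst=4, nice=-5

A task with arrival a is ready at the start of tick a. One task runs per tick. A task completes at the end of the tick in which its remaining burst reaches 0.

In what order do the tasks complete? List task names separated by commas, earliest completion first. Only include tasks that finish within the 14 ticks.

completion order = B, A

t=0: vr[A=0] → run A
t=1: vr[A=256/205] → run A
t=2: vr[A=512/205] → run A
t=3: vr[A=768/205 B=768/205] → run A
t=4: vr[A=1024/205 B=768/205] → run B
t=5: vr[A=1024/205 B=2606848/639805] → run B
t=6: vr[A=1024/205 B=2816768/639805] → run B
t=7: vr[A=1024/205 B=3026688/639805] → run B
t=8: vr[A=1024/205] → run A
t=9: vr[A=256/41] → run A
t=10: vr[A=1536/205] → run A
t=11: (idle)
t=12: (idle)
t=13: (idle)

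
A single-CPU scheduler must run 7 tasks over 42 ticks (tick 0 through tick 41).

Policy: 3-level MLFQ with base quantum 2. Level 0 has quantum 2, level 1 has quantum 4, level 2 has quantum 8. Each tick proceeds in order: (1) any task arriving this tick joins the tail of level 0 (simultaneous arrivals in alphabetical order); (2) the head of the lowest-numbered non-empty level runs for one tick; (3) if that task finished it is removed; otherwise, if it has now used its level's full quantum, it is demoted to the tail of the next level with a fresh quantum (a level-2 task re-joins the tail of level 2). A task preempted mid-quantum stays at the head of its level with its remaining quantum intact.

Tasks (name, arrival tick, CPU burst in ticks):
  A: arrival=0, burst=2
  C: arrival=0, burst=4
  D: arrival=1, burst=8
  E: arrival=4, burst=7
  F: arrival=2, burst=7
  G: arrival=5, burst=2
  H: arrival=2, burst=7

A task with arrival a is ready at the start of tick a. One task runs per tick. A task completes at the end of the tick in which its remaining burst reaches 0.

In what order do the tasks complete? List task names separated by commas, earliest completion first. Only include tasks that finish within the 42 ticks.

t=0: L0/L1/L2 = AC/-/- → run A
t=1: L0/L1/L2 = ACD/-/- → run A
t=2: L0/L1/L2 = CDFH/-/- → run C
t=3: L0/L1/L2 = CDFH/-/- → run C
t=4: L0/L1/L2 = DFHE/C/- → run D
t=5: L0/L1/L2 = DFHEG/C/- → run D
t=6: L0/L1/L2 = FHEG/CD/- → run F
t=7: L0/L1/L2 = FHEG/CD/- → run F
t=8: L0/L1/L2 = HEG/CDF/- → run H
t=9: L0/L1/L2 = HEG/CDF/- → run H
t=10: L0/L1/L2 = EG/CDFH/- → run E
t=11: L0/L1/L2 = EG/CDFH/- → run E
t=12: L0/L1/L2 = G/CDFHE/- → run G
t=13: L0/L1/L2 = G/CDFHE/- → run G
t=14: L0/L1/L2 = -/CDFHE/- → run C
t=15: L0/L1/L2 = -/CDFHE/- → run C
t=16: L0/L1/L2 = -/DFHE/- → run D
t=17: L0/L1/L2 = -/DFHE/- → run D
t=18: L0/L1/L2 = -/DFHE/- → run D
t=19: L0/L1/L2 = -/DFHE/- → run D
t=20: L0/L1/L2 = -/FHE/D → run F
t=21: L0/L1/L2 = -/FHE/D → run F
t=22: L0/L1/L2 = -/FHE/D → run F
t=23: L0/L1/L2 = -/FHE/D → run F
t=24: L0/L1/L2 = -/HE/DF → run H
t=25: L0/L1/L2 = -/HE/DF → run H
t=26: L0/L1/L2 = -/HE/DF → run H
t=27: L0/L1/L2 = -/HE/DF → run H
t=28: L0/L1/L2 = -/E/DFH → run E
t=29: L0/L1/L2 = -/E/DFH → run E
t=30: L0/L1/L2 = -/E/DFH → run E
t=31: L0/L1/L2 = -/E/DFH → run E
t=32: L0/L1/L2 = -/-/DFHE → run D
t=33: L0/L1/L2 = -/-/DFHE → run D
t=34: L0/L1/L2 = -/-/FHE → run F
t=35: L0/L1/L2 = -/-/HE → run H
t=36: L0/L1/L2 = -/-/E → run E
t=37: (idle)
t=38: (idle)
t=39: (idle)
t=40: (idle)
t=41: (idle)

completion order = A, G, C, D, F, H, E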